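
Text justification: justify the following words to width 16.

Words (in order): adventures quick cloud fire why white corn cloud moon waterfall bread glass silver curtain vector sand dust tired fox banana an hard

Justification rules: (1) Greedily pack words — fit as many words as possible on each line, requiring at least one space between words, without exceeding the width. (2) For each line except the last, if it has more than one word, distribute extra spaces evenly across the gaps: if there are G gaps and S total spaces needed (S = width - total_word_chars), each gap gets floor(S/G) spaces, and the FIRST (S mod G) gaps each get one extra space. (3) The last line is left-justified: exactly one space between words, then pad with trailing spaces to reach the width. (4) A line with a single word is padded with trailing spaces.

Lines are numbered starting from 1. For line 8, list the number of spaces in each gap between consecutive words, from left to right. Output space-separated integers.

Line 1: ['adventures', 'quick'] (min_width=16, slack=0)
Line 2: ['cloud', 'fire', 'why'] (min_width=14, slack=2)
Line 3: ['white', 'corn', 'cloud'] (min_width=16, slack=0)
Line 4: ['moon', 'waterfall'] (min_width=14, slack=2)
Line 5: ['bread', 'glass'] (min_width=11, slack=5)
Line 6: ['silver', 'curtain'] (min_width=14, slack=2)
Line 7: ['vector', 'sand', 'dust'] (min_width=16, slack=0)
Line 8: ['tired', 'fox', 'banana'] (min_width=16, slack=0)
Line 9: ['an', 'hard'] (min_width=7, slack=9)

Answer: 1 1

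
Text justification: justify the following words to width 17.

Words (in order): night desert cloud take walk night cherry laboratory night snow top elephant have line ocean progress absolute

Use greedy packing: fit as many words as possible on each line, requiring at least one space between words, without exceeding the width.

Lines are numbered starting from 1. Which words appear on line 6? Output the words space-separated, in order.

Answer: have line ocean

Derivation:
Line 1: ['night', 'desert'] (min_width=12, slack=5)
Line 2: ['cloud', 'take', 'walk'] (min_width=15, slack=2)
Line 3: ['night', 'cherry'] (min_width=12, slack=5)
Line 4: ['laboratory', 'night'] (min_width=16, slack=1)
Line 5: ['snow', 'top', 'elephant'] (min_width=17, slack=0)
Line 6: ['have', 'line', 'ocean'] (min_width=15, slack=2)
Line 7: ['progress', 'absolute'] (min_width=17, slack=0)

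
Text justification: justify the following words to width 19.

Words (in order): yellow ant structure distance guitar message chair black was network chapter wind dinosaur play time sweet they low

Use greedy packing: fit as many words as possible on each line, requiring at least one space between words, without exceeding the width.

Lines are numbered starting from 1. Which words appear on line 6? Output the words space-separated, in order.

Line 1: ['yellow', 'ant'] (min_width=10, slack=9)
Line 2: ['structure', 'distance'] (min_width=18, slack=1)
Line 3: ['guitar', 'message'] (min_width=14, slack=5)
Line 4: ['chair', 'black', 'was'] (min_width=15, slack=4)
Line 5: ['network', 'chapter'] (min_width=15, slack=4)
Line 6: ['wind', 'dinosaur', 'play'] (min_width=18, slack=1)
Line 7: ['time', 'sweet', 'they', 'low'] (min_width=19, slack=0)

Answer: wind dinosaur play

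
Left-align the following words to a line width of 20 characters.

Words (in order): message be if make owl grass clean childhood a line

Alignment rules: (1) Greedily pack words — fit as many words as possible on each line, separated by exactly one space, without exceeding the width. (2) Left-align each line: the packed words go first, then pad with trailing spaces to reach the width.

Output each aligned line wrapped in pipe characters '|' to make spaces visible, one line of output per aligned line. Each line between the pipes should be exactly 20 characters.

Answer: |message be if make  |
|owl grass clean     |
|childhood a line    |

Derivation:
Line 1: ['message', 'be', 'if', 'make'] (min_width=18, slack=2)
Line 2: ['owl', 'grass', 'clean'] (min_width=15, slack=5)
Line 3: ['childhood', 'a', 'line'] (min_width=16, slack=4)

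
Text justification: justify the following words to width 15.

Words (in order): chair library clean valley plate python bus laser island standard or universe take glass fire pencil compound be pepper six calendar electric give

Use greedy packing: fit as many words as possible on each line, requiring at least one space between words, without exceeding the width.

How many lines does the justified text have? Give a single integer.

Line 1: ['chair', 'library'] (min_width=13, slack=2)
Line 2: ['clean', 'valley'] (min_width=12, slack=3)
Line 3: ['plate', 'python'] (min_width=12, slack=3)
Line 4: ['bus', 'laser'] (min_width=9, slack=6)
Line 5: ['island', 'standard'] (min_width=15, slack=0)
Line 6: ['or', 'universe'] (min_width=11, slack=4)
Line 7: ['take', 'glass', 'fire'] (min_width=15, slack=0)
Line 8: ['pencil', 'compound'] (min_width=15, slack=0)
Line 9: ['be', 'pepper', 'six'] (min_width=13, slack=2)
Line 10: ['calendar'] (min_width=8, slack=7)
Line 11: ['electric', 'give'] (min_width=13, slack=2)
Total lines: 11

Answer: 11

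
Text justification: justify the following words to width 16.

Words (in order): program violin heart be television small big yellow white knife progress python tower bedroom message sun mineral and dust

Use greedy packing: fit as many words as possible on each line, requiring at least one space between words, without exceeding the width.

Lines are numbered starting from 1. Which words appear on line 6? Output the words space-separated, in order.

Line 1: ['program', 'violin'] (min_width=14, slack=2)
Line 2: ['heart', 'be'] (min_width=8, slack=8)
Line 3: ['television', 'small'] (min_width=16, slack=0)
Line 4: ['big', 'yellow', 'white'] (min_width=16, slack=0)
Line 5: ['knife', 'progress'] (min_width=14, slack=2)
Line 6: ['python', 'tower'] (min_width=12, slack=4)
Line 7: ['bedroom', 'message'] (min_width=15, slack=1)
Line 8: ['sun', 'mineral', 'and'] (min_width=15, slack=1)
Line 9: ['dust'] (min_width=4, slack=12)

Answer: python tower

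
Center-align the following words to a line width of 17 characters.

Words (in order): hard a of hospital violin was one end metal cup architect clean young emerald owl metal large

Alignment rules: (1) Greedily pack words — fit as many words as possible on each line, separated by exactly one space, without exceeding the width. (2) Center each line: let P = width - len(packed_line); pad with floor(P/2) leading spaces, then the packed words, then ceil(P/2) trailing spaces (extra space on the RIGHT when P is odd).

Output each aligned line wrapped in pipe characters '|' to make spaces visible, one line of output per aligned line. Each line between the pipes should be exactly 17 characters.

Line 1: ['hard', 'a', 'of'] (min_width=9, slack=8)
Line 2: ['hospital', 'violin'] (min_width=15, slack=2)
Line 3: ['was', 'one', 'end', 'metal'] (min_width=17, slack=0)
Line 4: ['cup', 'architect'] (min_width=13, slack=4)
Line 5: ['clean', 'young'] (min_width=11, slack=6)
Line 6: ['emerald', 'owl', 'metal'] (min_width=17, slack=0)
Line 7: ['large'] (min_width=5, slack=12)

Answer: |    hard a of    |
| hospital violin |
|was one end metal|
|  cup architect  |
|   clean young   |
|emerald owl metal|
|      large      |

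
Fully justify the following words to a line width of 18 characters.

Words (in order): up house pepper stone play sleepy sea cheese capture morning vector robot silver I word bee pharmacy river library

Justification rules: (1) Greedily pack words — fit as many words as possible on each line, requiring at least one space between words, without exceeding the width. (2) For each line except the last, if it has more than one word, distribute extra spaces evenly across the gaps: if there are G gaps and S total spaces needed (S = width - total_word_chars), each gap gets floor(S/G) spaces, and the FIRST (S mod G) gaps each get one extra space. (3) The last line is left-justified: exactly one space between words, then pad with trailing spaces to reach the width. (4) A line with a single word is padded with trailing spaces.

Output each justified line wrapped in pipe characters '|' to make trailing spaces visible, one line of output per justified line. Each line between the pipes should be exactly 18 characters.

Line 1: ['up', 'house', 'pepper'] (min_width=15, slack=3)
Line 2: ['stone', 'play', 'sleepy'] (min_width=17, slack=1)
Line 3: ['sea', 'cheese', 'capture'] (min_width=18, slack=0)
Line 4: ['morning', 'vector'] (min_width=14, slack=4)
Line 5: ['robot', 'silver', 'I'] (min_width=14, slack=4)
Line 6: ['word', 'bee', 'pharmacy'] (min_width=17, slack=1)
Line 7: ['river', 'library'] (min_width=13, slack=5)

Answer: |up   house  pepper|
|stone  play sleepy|
|sea cheese capture|
|morning     vector|
|robot   silver   I|
|word  bee pharmacy|
|river library     |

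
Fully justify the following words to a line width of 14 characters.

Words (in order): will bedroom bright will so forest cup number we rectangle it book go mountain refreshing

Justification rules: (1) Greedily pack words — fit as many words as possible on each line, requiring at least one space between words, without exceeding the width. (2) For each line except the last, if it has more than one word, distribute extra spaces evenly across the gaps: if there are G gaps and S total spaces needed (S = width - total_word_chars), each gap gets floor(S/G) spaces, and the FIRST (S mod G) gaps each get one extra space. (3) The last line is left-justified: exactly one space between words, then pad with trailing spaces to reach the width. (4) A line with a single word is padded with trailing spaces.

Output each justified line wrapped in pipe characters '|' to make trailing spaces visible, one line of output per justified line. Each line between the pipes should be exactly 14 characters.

Line 1: ['will', 'bedroom'] (min_width=12, slack=2)
Line 2: ['bright', 'will', 'so'] (min_width=14, slack=0)
Line 3: ['forest', 'cup'] (min_width=10, slack=4)
Line 4: ['number', 'we'] (min_width=9, slack=5)
Line 5: ['rectangle', 'it'] (min_width=12, slack=2)
Line 6: ['book', 'go'] (min_width=7, slack=7)
Line 7: ['mountain'] (min_width=8, slack=6)
Line 8: ['refreshing'] (min_width=10, slack=4)

Answer: |will   bedroom|
|bright will so|
|forest     cup|
|number      we|
|rectangle   it|
|book        go|
|mountain      |
|refreshing    |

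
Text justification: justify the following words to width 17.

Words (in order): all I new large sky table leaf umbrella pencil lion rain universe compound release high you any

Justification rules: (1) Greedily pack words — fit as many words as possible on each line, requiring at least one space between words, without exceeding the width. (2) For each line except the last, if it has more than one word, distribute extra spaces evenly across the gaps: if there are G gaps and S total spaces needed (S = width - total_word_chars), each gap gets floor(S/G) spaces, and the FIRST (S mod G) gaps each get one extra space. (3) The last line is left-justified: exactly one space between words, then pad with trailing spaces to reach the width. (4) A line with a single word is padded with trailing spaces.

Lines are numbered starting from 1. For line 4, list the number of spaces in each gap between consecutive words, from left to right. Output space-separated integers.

Answer: 9

Derivation:
Line 1: ['all', 'I', 'new', 'large'] (min_width=15, slack=2)
Line 2: ['sky', 'table', 'leaf'] (min_width=14, slack=3)
Line 3: ['umbrella', 'pencil'] (min_width=15, slack=2)
Line 4: ['lion', 'rain'] (min_width=9, slack=8)
Line 5: ['universe', 'compound'] (min_width=17, slack=0)
Line 6: ['release', 'high', 'you'] (min_width=16, slack=1)
Line 7: ['any'] (min_width=3, slack=14)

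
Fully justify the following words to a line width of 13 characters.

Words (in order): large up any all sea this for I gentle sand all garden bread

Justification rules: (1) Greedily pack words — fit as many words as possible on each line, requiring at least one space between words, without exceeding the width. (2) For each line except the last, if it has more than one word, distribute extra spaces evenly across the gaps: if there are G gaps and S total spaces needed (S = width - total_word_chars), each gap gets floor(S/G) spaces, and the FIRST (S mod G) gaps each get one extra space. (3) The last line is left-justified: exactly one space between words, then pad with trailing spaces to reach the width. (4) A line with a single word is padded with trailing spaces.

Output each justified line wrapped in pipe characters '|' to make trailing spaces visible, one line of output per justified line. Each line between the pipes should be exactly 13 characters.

Answer: |large  up any|
|all  sea this|
|for  I gentle|
|sand      all|
|garden bread |

Derivation:
Line 1: ['large', 'up', 'any'] (min_width=12, slack=1)
Line 2: ['all', 'sea', 'this'] (min_width=12, slack=1)
Line 3: ['for', 'I', 'gentle'] (min_width=12, slack=1)
Line 4: ['sand', 'all'] (min_width=8, slack=5)
Line 5: ['garden', 'bread'] (min_width=12, slack=1)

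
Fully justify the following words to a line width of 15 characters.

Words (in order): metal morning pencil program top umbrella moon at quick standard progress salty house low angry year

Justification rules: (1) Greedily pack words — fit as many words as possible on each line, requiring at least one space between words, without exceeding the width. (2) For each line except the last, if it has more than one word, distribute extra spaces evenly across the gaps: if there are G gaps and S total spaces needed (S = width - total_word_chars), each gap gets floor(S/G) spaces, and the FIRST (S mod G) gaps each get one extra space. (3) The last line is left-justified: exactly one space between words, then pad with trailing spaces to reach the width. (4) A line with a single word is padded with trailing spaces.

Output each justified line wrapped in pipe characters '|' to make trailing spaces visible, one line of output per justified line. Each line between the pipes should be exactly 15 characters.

Line 1: ['metal', 'morning'] (min_width=13, slack=2)
Line 2: ['pencil', 'program'] (min_width=14, slack=1)
Line 3: ['top', 'umbrella'] (min_width=12, slack=3)
Line 4: ['moon', 'at', 'quick'] (min_width=13, slack=2)
Line 5: ['standard'] (min_width=8, slack=7)
Line 6: ['progress', 'salty'] (min_width=14, slack=1)
Line 7: ['house', 'low', 'angry'] (min_width=15, slack=0)
Line 8: ['year'] (min_width=4, slack=11)

Answer: |metal   morning|
|pencil  program|
|top    umbrella|
|moon  at  quick|
|standard       |
|progress  salty|
|house low angry|
|year           |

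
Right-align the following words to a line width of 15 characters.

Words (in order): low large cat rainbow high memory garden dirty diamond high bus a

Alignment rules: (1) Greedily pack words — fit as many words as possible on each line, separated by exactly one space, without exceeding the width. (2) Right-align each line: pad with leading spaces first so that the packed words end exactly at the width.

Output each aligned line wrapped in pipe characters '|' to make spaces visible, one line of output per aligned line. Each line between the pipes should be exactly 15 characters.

Answer: |  low large cat|
|   rainbow high|
|  memory garden|
|  dirty diamond|
|     high bus a|

Derivation:
Line 1: ['low', 'large', 'cat'] (min_width=13, slack=2)
Line 2: ['rainbow', 'high'] (min_width=12, slack=3)
Line 3: ['memory', 'garden'] (min_width=13, slack=2)
Line 4: ['dirty', 'diamond'] (min_width=13, slack=2)
Line 5: ['high', 'bus', 'a'] (min_width=10, slack=5)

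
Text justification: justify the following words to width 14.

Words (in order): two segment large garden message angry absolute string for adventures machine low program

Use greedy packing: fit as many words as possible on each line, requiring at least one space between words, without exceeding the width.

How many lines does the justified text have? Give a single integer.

Answer: 8

Derivation:
Line 1: ['two', 'segment'] (min_width=11, slack=3)
Line 2: ['large', 'garden'] (min_width=12, slack=2)
Line 3: ['message', 'angry'] (min_width=13, slack=1)
Line 4: ['absolute'] (min_width=8, slack=6)
Line 5: ['string', 'for'] (min_width=10, slack=4)
Line 6: ['adventures'] (min_width=10, slack=4)
Line 7: ['machine', 'low'] (min_width=11, slack=3)
Line 8: ['program'] (min_width=7, slack=7)
Total lines: 8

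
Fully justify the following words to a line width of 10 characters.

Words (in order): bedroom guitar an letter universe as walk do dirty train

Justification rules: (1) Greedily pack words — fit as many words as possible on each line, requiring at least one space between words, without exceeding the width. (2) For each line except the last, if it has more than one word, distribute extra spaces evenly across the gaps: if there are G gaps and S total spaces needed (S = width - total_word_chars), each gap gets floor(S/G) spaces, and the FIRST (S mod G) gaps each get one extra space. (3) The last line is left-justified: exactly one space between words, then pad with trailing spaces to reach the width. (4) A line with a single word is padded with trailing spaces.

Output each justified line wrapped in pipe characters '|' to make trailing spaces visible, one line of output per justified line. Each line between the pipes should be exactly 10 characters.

Answer: |bedroom   |
|guitar  an|
|letter    |
|universe  |
|as walk do|
|dirty     |
|train     |

Derivation:
Line 1: ['bedroom'] (min_width=7, slack=3)
Line 2: ['guitar', 'an'] (min_width=9, slack=1)
Line 3: ['letter'] (min_width=6, slack=4)
Line 4: ['universe'] (min_width=8, slack=2)
Line 5: ['as', 'walk', 'do'] (min_width=10, slack=0)
Line 6: ['dirty'] (min_width=5, slack=5)
Line 7: ['train'] (min_width=5, slack=5)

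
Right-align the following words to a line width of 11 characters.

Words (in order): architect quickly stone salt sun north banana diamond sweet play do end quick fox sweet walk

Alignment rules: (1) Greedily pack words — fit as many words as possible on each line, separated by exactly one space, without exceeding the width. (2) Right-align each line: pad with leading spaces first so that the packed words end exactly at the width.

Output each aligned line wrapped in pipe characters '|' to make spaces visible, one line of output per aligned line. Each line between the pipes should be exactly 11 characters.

Answer: |  architect|
|    quickly|
| stone salt|
|  sun north|
|     banana|
|    diamond|
| sweet play|
|     do end|
|  quick fox|
| sweet walk|

Derivation:
Line 1: ['architect'] (min_width=9, slack=2)
Line 2: ['quickly'] (min_width=7, slack=4)
Line 3: ['stone', 'salt'] (min_width=10, slack=1)
Line 4: ['sun', 'north'] (min_width=9, slack=2)
Line 5: ['banana'] (min_width=6, slack=5)
Line 6: ['diamond'] (min_width=7, slack=4)
Line 7: ['sweet', 'play'] (min_width=10, slack=1)
Line 8: ['do', 'end'] (min_width=6, slack=5)
Line 9: ['quick', 'fox'] (min_width=9, slack=2)
Line 10: ['sweet', 'walk'] (min_width=10, slack=1)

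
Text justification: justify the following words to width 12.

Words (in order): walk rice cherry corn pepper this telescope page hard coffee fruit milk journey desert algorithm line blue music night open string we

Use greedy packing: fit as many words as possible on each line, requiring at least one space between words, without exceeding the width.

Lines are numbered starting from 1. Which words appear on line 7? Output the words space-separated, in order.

Line 1: ['walk', 'rice'] (min_width=9, slack=3)
Line 2: ['cherry', 'corn'] (min_width=11, slack=1)
Line 3: ['pepper', 'this'] (min_width=11, slack=1)
Line 4: ['telescope'] (min_width=9, slack=3)
Line 5: ['page', 'hard'] (min_width=9, slack=3)
Line 6: ['coffee', 'fruit'] (min_width=12, slack=0)
Line 7: ['milk', 'journey'] (min_width=12, slack=0)
Line 8: ['desert'] (min_width=6, slack=6)
Line 9: ['algorithm'] (min_width=9, slack=3)
Line 10: ['line', 'blue'] (min_width=9, slack=3)
Line 11: ['music', 'night'] (min_width=11, slack=1)
Line 12: ['open', 'string'] (min_width=11, slack=1)
Line 13: ['we'] (min_width=2, slack=10)

Answer: milk journey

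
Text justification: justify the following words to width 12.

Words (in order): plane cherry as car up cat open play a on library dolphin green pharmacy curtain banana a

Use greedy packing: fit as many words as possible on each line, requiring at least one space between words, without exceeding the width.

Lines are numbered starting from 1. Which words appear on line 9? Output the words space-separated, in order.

Line 1: ['plane', 'cherry'] (min_width=12, slack=0)
Line 2: ['as', 'car', 'up'] (min_width=9, slack=3)
Line 3: ['cat', 'open'] (min_width=8, slack=4)
Line 4: ['play', 'a', 'on'] (min_width=9, slack=3)
Line 5: ['library'] (min_width=7, slack=5)
Line 6: ['dolphin'] (min_width=7, slack=5)
Line 7: ['green'] (min_width=5, slack=7)
Line 8: ['pharmacy'] (min_width=8, slack=4)
Line 9: ['curtain'] (min_width=7, slack=5)
Line 10: ['banana', 'a'] (min_width=8, slack=4)

Answer: curtain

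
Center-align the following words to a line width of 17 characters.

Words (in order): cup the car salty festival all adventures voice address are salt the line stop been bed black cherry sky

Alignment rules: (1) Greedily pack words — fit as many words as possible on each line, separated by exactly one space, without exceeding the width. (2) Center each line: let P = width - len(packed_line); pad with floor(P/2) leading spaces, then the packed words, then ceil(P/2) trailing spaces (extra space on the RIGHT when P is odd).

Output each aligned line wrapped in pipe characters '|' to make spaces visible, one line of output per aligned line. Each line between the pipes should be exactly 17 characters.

Line 1: ['cup', 'the', 'car', 'salty'] (min_width=17, slack=0)
Line 2: ['festival', 'all'] (min_width=12, slack=5)
Line 3: ['adventures', 'voice'] (min_width=16, slack=1)
Line 4: ['address', 'are', 'salt'] (min_width=16, slack=1)
Line 5: ['the', 'line', 'stop'] (min_width=13, slack=4)
Line 6: ['been', 'bed', 'black'] (min_width=14, slack=3)
Line 7: ['cherry', 'sky'] (min_width=10, slack=7)

Answer: |cup the car salty|
|  festival all   |
|adventures voice |
|address are salt |
|  the line stop  |
| been bed black  |
|   cherry sky    |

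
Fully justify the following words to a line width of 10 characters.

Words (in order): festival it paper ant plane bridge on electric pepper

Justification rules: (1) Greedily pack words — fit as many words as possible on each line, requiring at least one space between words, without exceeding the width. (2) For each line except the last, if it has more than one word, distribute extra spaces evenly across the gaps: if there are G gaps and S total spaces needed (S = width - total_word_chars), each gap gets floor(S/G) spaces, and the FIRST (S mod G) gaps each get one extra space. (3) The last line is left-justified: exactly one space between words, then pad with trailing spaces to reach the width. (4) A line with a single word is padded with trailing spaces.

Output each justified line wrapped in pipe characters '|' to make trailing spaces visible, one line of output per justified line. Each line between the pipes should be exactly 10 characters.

Answer: |festival  |
|it   paper|
|ant  plane|
|bridge  on|
|electric  |
|pepper    |

Derivation:
Line 1: ['festival'] (min_width=8, slack=2)
Line 2: ['it', 'paper'] (min_width=8, slack=2)
Line 3: ['ant', 'plane'] (min_width=9, slack=1)
Line 4: ['bridge', 'on'] (min_width=9, slack=1)
Line 5: ['electric'] (min_width=8, slack=2)
Line 6: ['pepper'] (min_width=6, slack=4)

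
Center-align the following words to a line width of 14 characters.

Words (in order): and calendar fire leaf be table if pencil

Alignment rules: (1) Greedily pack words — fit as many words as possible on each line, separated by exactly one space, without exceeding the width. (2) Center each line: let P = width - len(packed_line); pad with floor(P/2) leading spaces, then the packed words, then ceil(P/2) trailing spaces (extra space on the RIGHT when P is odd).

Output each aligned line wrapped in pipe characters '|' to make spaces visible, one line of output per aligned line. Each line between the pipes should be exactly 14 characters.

Answer: | and calendar |
| fire leaf be |
|   table if   |
|    pencil    |

Derivation:
Line 1: ['and', 'calendar'] (min_width=12, slack=2)
Line 2: ['fire', 'leaf', 'be'] (min_width=12, slack=2)
Line 3: ['table', 'if'] (min_width=8, slack=6)
Line 4: ['pencil'] (min_width=6, slack=8)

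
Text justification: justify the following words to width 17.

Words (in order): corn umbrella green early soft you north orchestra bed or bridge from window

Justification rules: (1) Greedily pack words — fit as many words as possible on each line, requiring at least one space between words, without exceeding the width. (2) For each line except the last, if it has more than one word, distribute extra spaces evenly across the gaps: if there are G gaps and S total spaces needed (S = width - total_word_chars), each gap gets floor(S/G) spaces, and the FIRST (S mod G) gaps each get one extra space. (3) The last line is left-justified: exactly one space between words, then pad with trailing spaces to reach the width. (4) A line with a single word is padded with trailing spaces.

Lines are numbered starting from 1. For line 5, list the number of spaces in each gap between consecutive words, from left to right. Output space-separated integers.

Line 1: ['corn', 'umbrella'] (min_width=13, slack=4)
Line 2: ['green', 'early', 'soft'] (min_width=16, slack=1)
Line 3: ['you', 'north'] (min_width=9, slack=8)
Line 4: ['orchestra', 'bed', 'or'] (min_width=16, slack=1)
Line 5: ['bridge', 'from'] (min_width=11, slack=6)
Line 6: ['window'] (min_width=6, slack=11)

Answer: 7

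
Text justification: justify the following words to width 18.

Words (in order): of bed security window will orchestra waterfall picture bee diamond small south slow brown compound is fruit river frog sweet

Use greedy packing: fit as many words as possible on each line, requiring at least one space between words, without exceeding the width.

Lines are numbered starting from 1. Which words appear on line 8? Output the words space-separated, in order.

Answer: river frog sweet

Derivation:
Line 1: ['of', 'bed', 'security'] (min_width=15, slack=3)
Line 2: ['window', 'will'] (min_width=11, slack=7)
Line 3: ['orchestra'] (min_width=9, slack=9)
Line 4: ['waterfall', 'picture'] (min_width=17, slack=1)
Line 5: ['bee', 'diamond', 'small'] (min_width=17, slack=1)
Line 6: ['south', 'slow', 'brown'] (min_width=16, slack=2)
Line 7: ['compound', 'is', 'fruit'] (min_width=17, slack=1)
Line 8: ['river', 'frog', 'sweet'] (min_width=16, slack=2)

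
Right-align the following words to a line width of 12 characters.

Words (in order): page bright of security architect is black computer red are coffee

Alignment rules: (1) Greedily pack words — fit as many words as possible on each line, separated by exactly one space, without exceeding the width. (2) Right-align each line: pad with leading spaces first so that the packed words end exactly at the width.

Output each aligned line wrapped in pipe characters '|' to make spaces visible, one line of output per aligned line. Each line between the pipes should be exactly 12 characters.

Line 1: ['page', 'bright'] (min_width=11, slack=1)
Line 2: ['of', 'security'] (min_width=11, slack=1)
Line 3: ['architect', 'is'] (min_width=12, slack=0)
Line 4: ['black'] (min_width=5, slack=7)
Line 5: ['computer', 'red'] (min_width=12, slack=0)
Line 6: ['are', 'coffee'] (min_width=10, slack=2)

Answer: | page bright|
| of security|
|architect is|
|       black|
|computer red|
|  are coffee|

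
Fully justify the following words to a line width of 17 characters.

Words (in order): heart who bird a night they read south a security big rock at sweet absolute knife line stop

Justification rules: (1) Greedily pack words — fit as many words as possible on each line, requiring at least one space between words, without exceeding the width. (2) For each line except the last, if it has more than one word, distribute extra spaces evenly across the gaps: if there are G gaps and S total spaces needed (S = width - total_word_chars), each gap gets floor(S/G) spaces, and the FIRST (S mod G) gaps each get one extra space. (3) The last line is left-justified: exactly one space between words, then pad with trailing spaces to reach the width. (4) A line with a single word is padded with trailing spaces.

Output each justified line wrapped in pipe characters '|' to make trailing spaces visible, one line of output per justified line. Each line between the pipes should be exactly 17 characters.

Line 1: ['heart', 'who', 'bird', 'a'] (min_width=16, slack=1)
Line 2: ['night', 'they', 'read'] (min_width=15, slack=2)
Line 3: ['south', 'a', 'security'] (min_width=16, slack=1)
Line 4: ['big', 'rock', 'at', 'sweet'] (min_width=17, slack=0)
Line 5: ['absolute', 'knife'] (min_width=14, slack=3)
Line 6: ['line', 'stop'] (min_width=9, slack=8)

Answer: |heart  who bird a|
|night  they  read|
|south  a security|
|big rock at sweet|
|absolute    knife|
|line stop        |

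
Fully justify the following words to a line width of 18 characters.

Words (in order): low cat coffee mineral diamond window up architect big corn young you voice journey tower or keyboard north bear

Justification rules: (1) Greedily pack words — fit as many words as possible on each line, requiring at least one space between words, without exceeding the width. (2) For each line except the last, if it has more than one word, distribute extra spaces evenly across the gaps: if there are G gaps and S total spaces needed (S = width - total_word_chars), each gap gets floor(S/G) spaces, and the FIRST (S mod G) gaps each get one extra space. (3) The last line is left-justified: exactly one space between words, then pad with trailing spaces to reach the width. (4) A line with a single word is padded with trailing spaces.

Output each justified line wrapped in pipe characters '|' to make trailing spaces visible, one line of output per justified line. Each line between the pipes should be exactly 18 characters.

Line 1: ['low', 'cat', 'coffee'] (min_width=14, slack=4)
Line 2: ['mineral', 'diamond'] (min_width=15, slack=3)
Line 3: ['window', 'up'] (min_width=9, slack=9)
Line 4: ['architect', 'big', 'corn'] (min_width=18, slack=0)
Line 5: ['young', 'you', 'voice'] (min_width=15, slack=3)
Line 6: ['journey', 'tower', 'or'] (min_width=16, slack=2)
Line 7: ['keyboard', 'north'] (min_width=14, slack=4)
Line 8: ['bear'] (min_width=4, slack=14)

Answer: |low   cat   coffee|
|mineral    diamond|
|window          up|
|architect big corn|
|young   you  voice|
|journey  tower  or|
|keyboard     north|
|bear              |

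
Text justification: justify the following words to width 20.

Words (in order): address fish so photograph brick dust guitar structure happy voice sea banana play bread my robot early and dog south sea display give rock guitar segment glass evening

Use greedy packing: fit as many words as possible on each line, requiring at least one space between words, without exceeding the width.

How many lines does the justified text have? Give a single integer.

Line 1: ['address', 'fish', 'so'] (min_width=15, slack=5)
Line 2: ['photograph', 'brick'] (min_width=16, slack=4)
Line 3: ['dust', 'guitar'] (min_width=11, slack=9)
Line 4: ['structure', 'happy'] (min_width=15, slack=5)
Line 5: ['voice', 'sea', 'banana'] (min_width=16, slack=4)
Line 6: ['play', 'bread', 'my', 'robot'] (min_width=19, slack=1)
Line 7: ['early', 'and', 'dog', 'south'] (min_width=19, slack=1)
Line 8: ['sea', 'display', 'give'] (min_width=16, slack=4)
Line 9: ['rock', 'guitar', 'segment'] (min_width=19, slack=1)
Line 10: ['glass', 'evening'] (min_width=13, slack=7)
Total lines: 10

Answer: 10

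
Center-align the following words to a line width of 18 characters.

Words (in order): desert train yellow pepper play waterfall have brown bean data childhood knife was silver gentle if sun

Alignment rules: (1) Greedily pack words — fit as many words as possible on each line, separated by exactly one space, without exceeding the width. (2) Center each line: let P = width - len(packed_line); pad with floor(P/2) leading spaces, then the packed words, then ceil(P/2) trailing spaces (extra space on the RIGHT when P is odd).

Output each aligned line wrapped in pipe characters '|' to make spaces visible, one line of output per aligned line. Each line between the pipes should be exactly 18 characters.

Answer: |   desert train   |
|yellow pepper play|
|  waterfall have  |
| brown bean data  |
| childhood knife  |
|was silver gentle |
|      if sun      |

Derivation:
Line 1: ['desert', 'train'] (min_width=12, slack=6)
Line 2: ['yellow', 'pepper', 'play'] (min_width=18, slack=0)
Line 3: ['waterfall', 'have'] (min_width=14, slack=4)
Line 4: ['brown', 'bean', 'data'] (min_width=15, slack=3)
Line 5: ['childhood', 'knife'] (min_width=15, slack=3)
Line 6: ['was', 'silver', 'gentle'] (min_width=17, slack=1)
Line 7: ['if', 'sun'] (min_width=6, slack=12)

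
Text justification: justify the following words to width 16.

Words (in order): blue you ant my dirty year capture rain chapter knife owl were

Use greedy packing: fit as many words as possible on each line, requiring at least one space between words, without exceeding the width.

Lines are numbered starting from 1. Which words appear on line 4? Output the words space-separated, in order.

Answer: chapter knife

Derivation:
Line 1: ['blue', 'you', 'ant', 'my'] (min_width=15, slack=1)
Line 2: ['dirty', 'year'] (min_width=10, slack=6)
Line 3: ['capture', 'rain'] (min_width=12, slack=4)
Line 4: ['chapter', 'knife'] (min_width=13, slack=3)
Line 5: ['owl', 'were'] (min_width=8, slack=8)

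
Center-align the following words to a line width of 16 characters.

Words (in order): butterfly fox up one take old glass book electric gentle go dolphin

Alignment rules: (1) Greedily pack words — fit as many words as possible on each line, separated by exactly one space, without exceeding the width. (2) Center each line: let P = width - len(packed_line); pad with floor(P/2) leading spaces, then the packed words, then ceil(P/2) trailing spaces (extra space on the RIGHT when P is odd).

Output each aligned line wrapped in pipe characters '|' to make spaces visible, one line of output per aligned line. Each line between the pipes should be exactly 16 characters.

Line 1: ['butterfly', 'fox', 'up'] (min_width=16, slack=0)
Line 2: ['one', 'take', 'old'] (min_width=12, slack=4)
Line 3: ['glass', 'book'] (min_width=10, slack=6)
Line 4: ['electric', 'gentle'] (min_width=15, slack=1)
Line 5: ['go', 'dolphin'] (min_width=10, slack=6)

Answer: |butterfly fox up|
|  one take old  |
|   glass book   |
|electric gentle |
|   go dolphin   |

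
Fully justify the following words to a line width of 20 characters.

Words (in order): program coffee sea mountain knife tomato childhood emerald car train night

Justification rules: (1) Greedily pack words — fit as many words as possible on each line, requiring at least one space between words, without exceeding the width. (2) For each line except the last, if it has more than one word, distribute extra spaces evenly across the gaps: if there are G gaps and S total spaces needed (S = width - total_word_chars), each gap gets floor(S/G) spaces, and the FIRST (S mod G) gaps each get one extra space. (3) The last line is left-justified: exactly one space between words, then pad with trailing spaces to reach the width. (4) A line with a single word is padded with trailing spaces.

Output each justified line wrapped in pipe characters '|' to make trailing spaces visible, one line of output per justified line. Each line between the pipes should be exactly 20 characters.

Line 1: ['program', 'coffee', 'sea'] (min_width=18, slack=2)
Line 2: ['mountain', 'knife'] (min_width=14, slack=6)
Line 3: ['tomato', 'childhood'] (min_width=16, slack=4)
Line 4: ['emerald', 'car', 'train'] (min_width=17, slack=3)
Line 5: ['night'] (min_width=5, slack=15)

Answer: |program  coffee  sea|
|mountain       knife|
|tomato     childhood|
|emerald   car  train|
|night               |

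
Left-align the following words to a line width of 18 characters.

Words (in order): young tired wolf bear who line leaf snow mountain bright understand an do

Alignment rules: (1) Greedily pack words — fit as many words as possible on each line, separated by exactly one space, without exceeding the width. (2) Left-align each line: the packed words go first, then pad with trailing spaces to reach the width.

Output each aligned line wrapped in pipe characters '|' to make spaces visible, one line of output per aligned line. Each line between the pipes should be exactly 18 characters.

Answer: |young tired wolf  |
|bear who line leaf|
|snow mountain     |
|bright understand |
|an do             |

Derivation:
Line 1: ['young', 'tired', 'wolf'] (min_width=16, slack=2)
Line 2: ['bear', 'who', 'line', 'leaf'] (min_width=18, slack=0)
Line 3: ['snow', 'mountain'] (min_width=13, slack=5)
Line 4: ['bright', 'understand'] (min_width=17, slack=1)
Line 5: ['an', 'do'] (min_width=5, slack=13)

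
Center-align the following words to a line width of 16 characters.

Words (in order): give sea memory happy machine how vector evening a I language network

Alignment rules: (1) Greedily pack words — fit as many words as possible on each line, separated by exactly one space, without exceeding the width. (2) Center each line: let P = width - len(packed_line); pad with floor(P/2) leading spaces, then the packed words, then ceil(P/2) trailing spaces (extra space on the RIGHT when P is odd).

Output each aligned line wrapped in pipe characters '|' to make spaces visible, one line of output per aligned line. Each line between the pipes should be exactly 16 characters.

Answer: |give sea memory |
| happy machine  |
|   how vector   |
|  evening a I   |
|language network|

Derivation:
Line 1: ['give', 'sea', 'memory'] (min_width=15, slack=1)
Line 2: ['happy', 'machine'] (min_width=13, slack=3)
Line 3: ['how', 'vector'] (min_width=10, slack=6)
Line 4: ['evening', 'a', 'I'] (min_width=11, slack=5)
Line 5: ['language', 'network'] (min_width=16, slack=0)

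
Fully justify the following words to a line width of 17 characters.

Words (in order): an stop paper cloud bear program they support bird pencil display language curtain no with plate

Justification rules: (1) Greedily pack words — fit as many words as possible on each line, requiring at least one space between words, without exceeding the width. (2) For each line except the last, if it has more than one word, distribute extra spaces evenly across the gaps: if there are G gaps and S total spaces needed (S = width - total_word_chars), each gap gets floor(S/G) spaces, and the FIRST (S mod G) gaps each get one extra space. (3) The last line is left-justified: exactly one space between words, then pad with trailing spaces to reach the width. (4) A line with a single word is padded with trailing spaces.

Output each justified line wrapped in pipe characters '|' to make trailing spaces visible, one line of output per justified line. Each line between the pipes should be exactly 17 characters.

Line 1: ['an', 'stop', 'paper'] (min_width=13, slack=4)
Line 2: ['cloud', 'bear'] (min_width=10, slack=7)
Line 3: ['program', 'they'] (min_width=12, slack=5)
Line 4: ['support', 'bird'] (min_width=12, slack=5)
Line 5: ['pencil', 'display'] (min_width=14, slack=3)
Line 6: ['language', 'curtain'] (min_width=16, slack=1)
Line 7: ['no', 'with', 'plate'] (min_width=13, slack=4)

Answer: |an   stop   paper|
|cloud        bear|
|program      they|
|support      bird|
|pencil    display|
|language  curtain|
|no with plate    |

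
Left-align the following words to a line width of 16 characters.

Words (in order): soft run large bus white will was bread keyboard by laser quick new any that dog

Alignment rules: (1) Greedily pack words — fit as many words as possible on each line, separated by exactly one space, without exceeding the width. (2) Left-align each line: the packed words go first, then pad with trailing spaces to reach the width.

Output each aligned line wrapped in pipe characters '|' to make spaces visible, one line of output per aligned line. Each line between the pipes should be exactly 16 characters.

Answer: |soft run large  |
|bus white will  |
|was bread       |
|keyboard by     |
|laser quick new |
|any that dog    |

Derivation:
Line 1: ['soft', 'run', 'large'] (min_width=14, slack=2)
Line 2: ['bus', 'white', 'will'] (min_width=14, slack=2)
Line 3: ['was', 'bread'] (min_width=9, slack=7)
Line 4: ['keyboard', 'by'] (min_width=11, slack=5)
Line 5: ['laser', 'quick', 'new'] (min_width=15, slack=1)
Line 6: ['any', 'that', 'dog'] (min_width=12, slack=4)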